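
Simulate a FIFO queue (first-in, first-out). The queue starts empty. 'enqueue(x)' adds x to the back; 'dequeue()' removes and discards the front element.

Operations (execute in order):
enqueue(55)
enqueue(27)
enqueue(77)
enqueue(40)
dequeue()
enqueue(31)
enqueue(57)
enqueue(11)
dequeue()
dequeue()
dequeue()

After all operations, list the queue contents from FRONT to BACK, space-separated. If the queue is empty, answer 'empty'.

enqueue(55): [55]
enqueue(27): [55, 27]
enqueue(77): [55, 27, 77]
enqueue(40): [55, 27, 77, 40]
dequeue(): [27, 77, 40]
enqueue(31): [27, 77, 40, 31]
enqueue(57): [27, 77, 40, 31, 57]
enqueue(11): [27, 77, 40, 31, 57, 11]
dequeue(): [77, 40, 31, 57, 11]
dequeue(): [40, 31, 57, 11]
dequeue(): [31, 57, 11]

Answer: 31 57 11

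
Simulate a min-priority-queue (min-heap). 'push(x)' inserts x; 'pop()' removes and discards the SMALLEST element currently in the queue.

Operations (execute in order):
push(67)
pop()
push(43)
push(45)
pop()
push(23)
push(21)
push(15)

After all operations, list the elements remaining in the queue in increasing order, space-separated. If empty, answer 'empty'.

push(67): heap contents = [67]
pop() → 67: heap contents = []
push(43): heap contents = [43]
push(45): heap contents = [43, 45]
pop() → 43: heap contents = [45]
push(23): heap contents = [23, 45]
push(21): heap contents = [21, 23, 45]
push(15): heap contents = [15, 21, 23, 45]

Answer: 15 21 23 45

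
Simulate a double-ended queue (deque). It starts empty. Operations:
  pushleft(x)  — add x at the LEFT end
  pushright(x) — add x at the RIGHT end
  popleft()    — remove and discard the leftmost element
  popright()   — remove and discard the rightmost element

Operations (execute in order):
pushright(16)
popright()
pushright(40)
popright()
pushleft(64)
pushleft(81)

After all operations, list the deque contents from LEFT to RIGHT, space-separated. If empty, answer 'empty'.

Answer: 81 64

Derivation:
pushright(16): [16]
popright(): []
pushright(40): [40]
popright(): []
pushleft(64): [64]
pushleft(81): [81, 64]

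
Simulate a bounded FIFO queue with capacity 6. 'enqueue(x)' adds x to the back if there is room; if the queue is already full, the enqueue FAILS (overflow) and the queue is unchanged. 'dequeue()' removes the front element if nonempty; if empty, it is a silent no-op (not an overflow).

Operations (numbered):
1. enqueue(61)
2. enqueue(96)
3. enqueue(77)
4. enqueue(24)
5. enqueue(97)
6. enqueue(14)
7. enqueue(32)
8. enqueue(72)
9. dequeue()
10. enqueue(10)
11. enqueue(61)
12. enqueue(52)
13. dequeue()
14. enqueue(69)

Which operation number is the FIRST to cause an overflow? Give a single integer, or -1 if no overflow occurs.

1. enqueue(61): size=1
2. enqueue(96): size=2
3. enqueue(77): size=3
4. enqueue(24): size=4
5. enqueue(97): size=5
6. enqueue(14): size=6
7. enqueue(32): size=6=cap → OVERFLOW (fail)
8. enqueue(72): size=6=cap → OVERFLOW (fail)
9. dequeue(): size=5
10. enqueue(10): size=6
11. enqueue(61): size=6=cap → OVERFLOW (fail)
12. enqueue(52): size=6=cap → OVERFLOW (fail)
13. dequeue(): size=5
14. enqueue(69): size=6

Answer: 7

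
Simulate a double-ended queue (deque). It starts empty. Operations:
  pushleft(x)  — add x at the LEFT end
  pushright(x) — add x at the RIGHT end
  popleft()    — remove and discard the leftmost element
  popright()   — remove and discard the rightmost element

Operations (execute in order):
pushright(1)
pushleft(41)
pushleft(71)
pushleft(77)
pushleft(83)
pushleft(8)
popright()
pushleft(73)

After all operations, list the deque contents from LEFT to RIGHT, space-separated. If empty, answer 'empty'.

Answer: 73 8 83 77 71 41

Derivation:
pushright(1): [1]
pushleft(41): [41, 1]
pushleft(71): [71, 41, 1]
pushleft(77): [77, 71, 41, 1]
pushleft(83): [83, 77, 71, 41, 1]
pushleft(8): [8, 83, 77, 71, 41, 1]
popright(): [8, 83, 77, 71, 41]
pushleft(73): [73, 8, 83, 77, 71, 41]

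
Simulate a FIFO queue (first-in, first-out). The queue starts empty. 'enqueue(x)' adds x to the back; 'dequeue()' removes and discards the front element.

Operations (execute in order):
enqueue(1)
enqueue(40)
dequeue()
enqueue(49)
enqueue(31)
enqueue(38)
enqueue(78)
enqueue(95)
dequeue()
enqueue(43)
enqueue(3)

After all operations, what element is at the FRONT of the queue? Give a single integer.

Answer: 49

Derivation:
enqueue(1): queue = [1]
enqueue(40): queue = [1, 40]
dequeue(): queue = [40]
enqueue(49): queue = [40, 49]
enqueue(31): queue = [40, 49, 31]
enqueue(38): queue = [40, 49, 31, 38]
enqueue(78): queue = [40, 49, 31, 38, 78]
enqueue(95): queue = [40, 49, 31, 38, 78, 95]
dequeue(): queue = [49, 31, 38, 78, 95]
enqueue(43): queue = [49, 31, 38, 78, 95, 43]
enqueue(3): queue = [49, 31, 38, 78, 95, 43, 3]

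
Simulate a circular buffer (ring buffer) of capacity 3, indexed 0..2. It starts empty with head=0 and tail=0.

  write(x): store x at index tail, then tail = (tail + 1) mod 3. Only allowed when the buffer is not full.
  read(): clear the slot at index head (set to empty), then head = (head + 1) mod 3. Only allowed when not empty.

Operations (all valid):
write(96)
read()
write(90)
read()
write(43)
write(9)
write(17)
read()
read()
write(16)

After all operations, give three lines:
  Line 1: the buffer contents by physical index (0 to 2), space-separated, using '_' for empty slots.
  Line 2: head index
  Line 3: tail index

Answer: _ 17 16
1
0

Derivation:
write(96): buf=[96 _ _], head=0, tail=1, size=1
read(): buf=[_ _ _], head=1, tail=1, size=0
write(90): buf=[_ 90 _], head=1, tail=2, size=1
read(): buf=[_ _ _], head=2, tail=2, size=0
write(43): buf=[_ _ 43], head=2, tail=0, size=1
write(9): buf=[9 _ 43], head=2, tail=1, size=2
write(17): buf=[9 17 43], head=2, tail=2, size=3
read(): buf=[9 17 _], head=0, tail=2, size=2
read(): buf=[_ 17 _], head=1, tail=2, size=1
write(16): buf=[_ 17 16], head=1, tail=0, size=2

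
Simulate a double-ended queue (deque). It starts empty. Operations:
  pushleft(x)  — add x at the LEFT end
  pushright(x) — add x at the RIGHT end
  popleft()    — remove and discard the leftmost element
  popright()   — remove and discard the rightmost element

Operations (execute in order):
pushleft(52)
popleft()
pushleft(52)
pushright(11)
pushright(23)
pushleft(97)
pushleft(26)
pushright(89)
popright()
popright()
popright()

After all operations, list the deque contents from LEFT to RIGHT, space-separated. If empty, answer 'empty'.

Answer: 26 97 52

Derivation:
pushleft(52): [52]
popleft(): []
pushleft(52): [52]
pushright(11): [52, 11]
pushright(23): [52, 11, 23]
pushleft(97): [97, 52, 11, 23]
pushleft(26): [26, 97, 52, 11, 23]
pushright(89): [26, 97, 52, 11, 23, 89]
popright(): [26, 97, 52, 11, 23]
popright(): [26, 97, 52, 11]
popright(): [26, 97, 52]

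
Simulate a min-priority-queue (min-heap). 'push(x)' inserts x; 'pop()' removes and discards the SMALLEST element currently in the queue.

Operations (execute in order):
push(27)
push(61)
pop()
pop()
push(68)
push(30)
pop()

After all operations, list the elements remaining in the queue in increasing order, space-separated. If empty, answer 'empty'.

Answer: 68

Derivation:
push(27): heap contents = [27]
push(61): heap contents = [27, 61]
pop() → 27: heap contents = [61]
pop() → 61: heap contents = []
push(68): heap contents = [68]
push(30): heap contents = [30, 68]
pop() → 30: heap contents = [68]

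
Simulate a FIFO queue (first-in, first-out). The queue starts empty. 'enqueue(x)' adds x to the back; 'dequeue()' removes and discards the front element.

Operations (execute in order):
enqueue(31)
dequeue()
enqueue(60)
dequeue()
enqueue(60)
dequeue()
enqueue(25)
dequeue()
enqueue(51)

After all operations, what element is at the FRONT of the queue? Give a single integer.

Answer: 51

Derivation:
enqueue(31): queue = [31]
dequeue(): queue = []
enqueue(60): queue = [60]
dequeue(): queue = []
enqueue(60): queue = [60]
dequeue(): queue = []
enqueue(25): queue = [25]
dequeue(): queue = []
enqueue(51): queue = [51]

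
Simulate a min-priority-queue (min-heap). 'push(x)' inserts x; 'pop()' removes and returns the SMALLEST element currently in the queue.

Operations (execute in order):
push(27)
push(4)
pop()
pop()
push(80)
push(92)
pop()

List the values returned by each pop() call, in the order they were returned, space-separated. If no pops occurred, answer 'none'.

Answer: 4 27 80

Derivation:
push(27): heap contents = [27]
push(4): heap contents = [4, 27]
pop() → 4: heap contents = [27]
pop() → 27: heap contents = []
push(80): heap contents = [80]
push(92): heap contents = [80, 92]
pop() → 80: heap contents = [92]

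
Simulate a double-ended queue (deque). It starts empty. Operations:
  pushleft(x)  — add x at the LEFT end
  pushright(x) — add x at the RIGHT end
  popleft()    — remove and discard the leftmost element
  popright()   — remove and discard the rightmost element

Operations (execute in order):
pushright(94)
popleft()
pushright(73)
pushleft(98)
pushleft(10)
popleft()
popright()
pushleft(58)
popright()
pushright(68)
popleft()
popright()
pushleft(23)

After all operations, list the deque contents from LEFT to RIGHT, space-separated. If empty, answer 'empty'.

Answer: 23

Derivation:
pushright(94): [94]
popleft(): []
pushright(73): [73]
pushleft(98): [98, 73]
pushleft(10): [10, 98, 73]
popleft(): [98, 73]
popright(): [98]
pushleft(58): [58, 98]
popright(): [58]
pushright(68): [58, 68]
popleft(): [68]
popright(): []
pushleft(23): [23]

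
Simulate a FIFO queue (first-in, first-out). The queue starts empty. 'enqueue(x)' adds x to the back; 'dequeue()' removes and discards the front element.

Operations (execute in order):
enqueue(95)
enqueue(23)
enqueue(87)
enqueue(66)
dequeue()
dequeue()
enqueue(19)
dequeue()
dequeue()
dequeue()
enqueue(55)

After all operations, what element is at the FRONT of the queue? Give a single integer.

enqueue(95): queue = [95]
enqueue(23): queue = [95, 23]
enqueue(87): queue = [95, 23, 87]
enqueue(66): queue = [95, 23, 87, 66]
dequeue(): queue = [23, 87, 66]
dequeue(): queue = [87, 66]
enqueue(19): queue = [87, 66, 19]
dequeue(): queue = [66, 19]
dequeue(): queue = [19]
dequeue(): queue = []
enqueue(55): queue = [55]

Answer: 55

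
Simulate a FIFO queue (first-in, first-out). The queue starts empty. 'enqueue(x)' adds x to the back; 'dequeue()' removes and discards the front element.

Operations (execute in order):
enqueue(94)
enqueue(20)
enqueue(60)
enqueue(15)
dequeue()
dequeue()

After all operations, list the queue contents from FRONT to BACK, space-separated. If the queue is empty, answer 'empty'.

enqueue(94): [94]
enqueue(20): [94, 20]
enqueue(60): [94, 20, 60]
enqueue(15): [94, 20, 60, 15]
dequeue(): [20, 60, 15]
dequeue(): [60, 15]

Answer: 60 15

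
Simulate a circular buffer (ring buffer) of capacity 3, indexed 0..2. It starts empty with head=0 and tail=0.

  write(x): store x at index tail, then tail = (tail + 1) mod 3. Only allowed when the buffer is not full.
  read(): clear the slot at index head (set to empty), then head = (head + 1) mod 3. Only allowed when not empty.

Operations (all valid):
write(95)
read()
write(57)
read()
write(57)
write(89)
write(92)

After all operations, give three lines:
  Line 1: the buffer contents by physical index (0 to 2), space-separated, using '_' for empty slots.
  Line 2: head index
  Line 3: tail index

write(95): buf=[95 _ _], head=0, tail=1, size=1
read(): buf=[_ _ _], head=1, tail=1, size=0
write(57): buf=[_ 57 _], head=1, tail=2, size=1
read(): buf=[_ _ _], head=2, tail=2, size=0
write(57): buf=[_ _ 57], head=2, tail=0, size=1
write(89): buf=[89 _ 57], head=2, tail=1, size=2
write(92): buf=[89 92 57], head=2, tail=2, size=3

Answer: 89 92 57
2
2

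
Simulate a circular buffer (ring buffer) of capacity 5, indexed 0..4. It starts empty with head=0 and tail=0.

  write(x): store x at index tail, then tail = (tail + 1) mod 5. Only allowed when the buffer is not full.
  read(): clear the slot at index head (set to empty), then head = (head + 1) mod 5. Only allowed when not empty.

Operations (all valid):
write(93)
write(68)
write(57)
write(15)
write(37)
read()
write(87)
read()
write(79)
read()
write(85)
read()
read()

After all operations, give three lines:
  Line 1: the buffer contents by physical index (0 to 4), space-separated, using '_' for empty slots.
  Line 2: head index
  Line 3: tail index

write(93): buf=[93 _ _ _ _], head=0, tail=1, size=1
write(68): buf=[93 68 _ _ _], head=0, tail=2, size=2
write(57): buf=[93 68 57 _ _], head=0, tail=3, size=3
write(15): buf=[93 68 57 15 _], head=0, tail=4, size=4
write(37): buf=[93 68 57 15 37], head=0, tail=0, size=5
read(): buf=[_ 68 57 15 37], head=1, tail=0, size=4
write(87): buf=[87 68 57 15 37], head=1, tail=1, size=5
read(): buf=[87 _ 57 15 37], head=2, tail=1, size=4
write(79): buf=[87 79 57 15 37], head=2, tail=2, size=5
read(): buf=[87 79 _ 15 37], head=3, tail=2, size=4
write(85): buf=[87 79 85 15 37], head=3, tail=3, size=5
read(): buf=[87 79 85 _ 37], head=4, tail=3, size=4
read(): buf=[87 79 85 _ _], head=0, tail=3, size=3

Answer: 87 79 85 _ _
0
3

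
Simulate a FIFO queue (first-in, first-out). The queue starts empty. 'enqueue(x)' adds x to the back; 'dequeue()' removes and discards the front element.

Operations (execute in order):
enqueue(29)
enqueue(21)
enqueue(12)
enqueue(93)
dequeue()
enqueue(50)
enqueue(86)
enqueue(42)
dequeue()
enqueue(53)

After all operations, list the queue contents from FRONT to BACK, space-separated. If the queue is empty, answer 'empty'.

enqueue(29): [29]
enqueue(21): [29, 21]
enqueue(12): [29, 21, 12]
enqueue(93): [29, 21, 12, 93]
dequeue(): [21, 12, 93]
enqueue(50): [21, 12, 93, 50]
enqueue(86): [21, 12, 93, 50, 86]
enqueue(42): [21, 12, 93, 50, 86, 42]
dequeue(): [12, 93, 50, 86, 42]
enqueue(53): [12, 93, 50, 86, 42, 53]

Answer: 12 93 50 86 42 53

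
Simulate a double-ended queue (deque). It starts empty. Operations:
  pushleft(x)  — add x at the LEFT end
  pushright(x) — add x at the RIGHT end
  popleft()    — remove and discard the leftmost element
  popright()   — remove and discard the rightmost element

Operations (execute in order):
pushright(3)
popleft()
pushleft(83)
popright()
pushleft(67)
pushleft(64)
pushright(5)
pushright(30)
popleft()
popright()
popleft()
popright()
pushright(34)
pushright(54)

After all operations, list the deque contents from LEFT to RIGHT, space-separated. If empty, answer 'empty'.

Answer: 34 54

Derivation:
pushright(3): [3]
popleft(): []
pushleft(83): [83]
popright(): []
pushleft(67): [67]
pushleft(64): [64, 67]
pushright(5): [64, 67, 5]
pushright(30): [64, 67, 5, 30]
popleft(): [67, 5, 30]
popright(): [67, 5]
popleft(): [5]
popright(): []
pushright(34): [34]
pushright(54): [34, 54]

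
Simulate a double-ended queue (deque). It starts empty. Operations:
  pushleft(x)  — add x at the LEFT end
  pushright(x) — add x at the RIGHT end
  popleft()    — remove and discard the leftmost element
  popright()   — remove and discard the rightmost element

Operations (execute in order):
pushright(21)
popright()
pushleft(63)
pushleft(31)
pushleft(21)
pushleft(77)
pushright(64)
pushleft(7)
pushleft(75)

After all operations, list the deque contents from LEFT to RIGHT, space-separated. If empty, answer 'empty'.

pushright(21): [21]
popright(): []
pushleft(63): [63]
pushleft(31): [31, 63]
pushleft(21): [21, 31, 63]
pushleft(77): [77, 21, 31, 63]
pushright(64): [77, 21, 31, 63, 64]
pushleft(7): [7, 77, 21, 31, 63, 64]
pushleft(75): [75, 7, 77, 21, 31, 63, 64]

Answer: 75 7 77 21 31 63 64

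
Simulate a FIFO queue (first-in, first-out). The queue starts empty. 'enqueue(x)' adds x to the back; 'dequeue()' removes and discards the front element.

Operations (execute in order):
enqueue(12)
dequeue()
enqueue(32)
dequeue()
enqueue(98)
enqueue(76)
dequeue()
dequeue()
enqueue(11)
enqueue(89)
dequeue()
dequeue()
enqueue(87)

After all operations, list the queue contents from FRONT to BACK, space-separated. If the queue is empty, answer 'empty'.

enqueue(12): [12]
dequeue(): []
enqueue(32): [32]
dequeue(): []
enqueue(98): [98]
enqueue(76): [98, 76]
dequeue(): [76]
dequeue(): []
enqueue(11): [11]
enqueue(89): [11, 89]
dequeue(): [89]
dequeue(): []
enqueue(87): [87]

Answer: 87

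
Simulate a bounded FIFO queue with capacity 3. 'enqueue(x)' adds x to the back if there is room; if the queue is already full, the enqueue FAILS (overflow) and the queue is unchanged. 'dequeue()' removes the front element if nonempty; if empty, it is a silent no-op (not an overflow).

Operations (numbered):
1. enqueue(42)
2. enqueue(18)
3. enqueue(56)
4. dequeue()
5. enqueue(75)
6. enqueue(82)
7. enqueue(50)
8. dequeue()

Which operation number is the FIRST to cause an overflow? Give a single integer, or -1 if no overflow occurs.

Answer: 6

Derivation:
1. enqueue(42): size=1
2. enqueue(18): size=2
3. enqueue(56): size=3
4. dequeue(): size=2
5. enqueue(75): size=3
6. enqueue(82): size=3=cap → OVERFLOW (fail)
7. enqueue(50): size=3=cap → OVERFLOW (fail)
8. dequeue(): size=2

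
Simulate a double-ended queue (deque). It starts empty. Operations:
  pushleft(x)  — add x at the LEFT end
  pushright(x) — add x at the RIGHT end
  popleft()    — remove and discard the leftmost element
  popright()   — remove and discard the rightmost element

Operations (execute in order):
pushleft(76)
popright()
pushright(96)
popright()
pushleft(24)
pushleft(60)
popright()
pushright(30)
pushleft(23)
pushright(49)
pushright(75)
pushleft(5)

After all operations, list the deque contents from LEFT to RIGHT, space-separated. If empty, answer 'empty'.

Answer: 5 23 60 30 49 75

Derivation:
pushleft(76): [76]
popright(): []
pushright(96): [96]
popright(): []
pushleft(24): [24]
pushleft(60): [60, 24]
popright(): [60]
pushright(30): [60, 30]
pushleft(23): [23, 60, 30]
pushright(49): [23, 60, 30, 49]
pushright(75): [23, 60, 30, 49, 75]
pushleft(5): [5, 23, 60, 30, 49, 75]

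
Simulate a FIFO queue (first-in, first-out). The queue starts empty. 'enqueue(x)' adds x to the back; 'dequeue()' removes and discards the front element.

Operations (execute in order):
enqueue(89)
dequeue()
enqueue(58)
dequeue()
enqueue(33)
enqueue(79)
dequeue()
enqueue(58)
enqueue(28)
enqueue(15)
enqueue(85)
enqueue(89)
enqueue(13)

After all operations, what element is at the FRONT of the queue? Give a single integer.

enqueue(89): queue = [89]
dequeue(): queue = []
enqueue(58): queue = [58]
dequeue(): queue = []
enqueue(33): queue = [33]
enqueue(79): queue = [33, 79]
dequeue(): queue = [79]
enqueue(58): queue = [79, 58]
enqueue(28): queue = [79, 58, 28]
enqueue(15): queue = [79, 58, 28, 15]
enqueue(85): queue = [79, 58, 28, 15, 85]
enqueue(89): queue = [79, 58, 28, 15, 85, 89]
enqueue(13): queue = [79, 58, 28, 15, 85, 89, 13]

Answer: 79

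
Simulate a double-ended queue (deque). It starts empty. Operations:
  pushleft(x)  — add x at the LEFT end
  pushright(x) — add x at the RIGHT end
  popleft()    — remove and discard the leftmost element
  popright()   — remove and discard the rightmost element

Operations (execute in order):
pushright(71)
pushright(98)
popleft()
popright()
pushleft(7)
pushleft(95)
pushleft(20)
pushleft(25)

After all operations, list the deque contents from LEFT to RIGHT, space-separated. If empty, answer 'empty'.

pushright(71): [71]
pushright(98): [71, 98]
popleft(): [98]
popright(): []
pushleft(7): [7]
pushleft(95): [95, 7]
pushleft(20): [20, 95, 7]
pushleft(25): [25, 20, 95, 7]

Answer: 25 20 95 7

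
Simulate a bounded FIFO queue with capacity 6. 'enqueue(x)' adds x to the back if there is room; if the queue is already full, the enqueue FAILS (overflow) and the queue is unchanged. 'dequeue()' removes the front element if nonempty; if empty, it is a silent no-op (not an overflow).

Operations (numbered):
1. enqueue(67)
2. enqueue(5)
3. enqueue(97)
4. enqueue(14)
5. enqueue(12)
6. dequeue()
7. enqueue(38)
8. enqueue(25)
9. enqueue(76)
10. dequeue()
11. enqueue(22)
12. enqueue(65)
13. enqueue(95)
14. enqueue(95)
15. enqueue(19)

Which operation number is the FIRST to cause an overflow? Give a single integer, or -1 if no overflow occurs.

Answer: 9

Derivation:
1. enqueue(67): size=1
2. enqueue(5): size=2
3. enqueue(97): size=3
4. enqueue(14): size=4
5. enqueue(12): size=5
6. dequeue(): size=4
7. enqueue(38): size=5
8. enqueue(25): size=6
9. enqueue(76): size=6=cap → OVERFLOW (fail)
10. dequeue(): size=5
11. enqueue(22): size=6
12. enqueue(65): size=6=cap → OVERFLOW (fail)
13. enqueue(95): size=6=cap → OVERFLOW (fail)
14. enqueue(95): size=6=cap → OVERFLOW (fail)
15. enqueue(19): size=6=cap → OVERFLOW (fail)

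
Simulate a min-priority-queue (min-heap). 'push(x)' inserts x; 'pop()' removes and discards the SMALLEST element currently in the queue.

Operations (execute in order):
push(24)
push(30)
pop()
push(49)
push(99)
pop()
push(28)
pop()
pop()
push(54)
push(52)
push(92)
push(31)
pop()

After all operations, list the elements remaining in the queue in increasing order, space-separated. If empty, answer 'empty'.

push(24): heap contents = [24]
push(30): heap contents = [24, 30]
pop() → 24: heap contents = [30]
push(49): heap contents = [30, 49]
push(99): heap contents = [30, 49, 99]
pop() → 30: heap contents = [49, 99]
push(28): heap contents = [28, 49, 99]
pop() → 28: heap contents = [49, 99]
pop() → 49: heap contents = [99]
push(54): heap contents = [54, 99]
push(52): heap contents = [52, 54, 99]
push(92): heap contents = [52, 54, 92, 99]
push(31): heap contents = [31, 52, 54, 92, 99]
pop() → 31: heap contents = [52, 54, 92, 99]

Answer: 52 54 92 99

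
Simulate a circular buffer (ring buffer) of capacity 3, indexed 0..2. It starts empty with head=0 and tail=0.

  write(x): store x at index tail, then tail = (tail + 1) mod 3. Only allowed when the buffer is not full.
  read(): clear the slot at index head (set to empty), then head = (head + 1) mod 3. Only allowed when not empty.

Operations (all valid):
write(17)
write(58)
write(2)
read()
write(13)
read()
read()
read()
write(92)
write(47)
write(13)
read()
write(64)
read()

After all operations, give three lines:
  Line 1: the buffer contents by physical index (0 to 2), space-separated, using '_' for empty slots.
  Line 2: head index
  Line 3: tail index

write(17): buf=[17 _ _], head=0, tail=1, size=1
write(58): buf=[17 58 _], head=0, tail=2, size=2
write(2): buf=[17 58 2], head=0, tail=0, size=3
read(): buf=[_ 58 2], head=1, tail=0, size=2
write(13): buf=[13 58 2], head=1, tail=1, size=3
read(): buf=[13 _ 2], head=2, tail=1, size=2
read(): buf=[13 _ _], head=0, tail=1, size=1
read(): buf=[_ _ _], head=1, tail=1, size=0
write(92): buf=[_ 92 _], head=1, tail=2, size=1
write(47): buf=[_ 92 47], head=1, tail=0, size=2
write(13): buf=[13 92 47], head=1, tail=1, size=3
read(): buf=[13 _ 47], head=2, tail=1, size=2
write(64): buf=[13 64 47], head=2, tail=2, size=3
read(): buf=[13 64 _], head=0, tail=2, size=2

Answer: 13 64 _
0
2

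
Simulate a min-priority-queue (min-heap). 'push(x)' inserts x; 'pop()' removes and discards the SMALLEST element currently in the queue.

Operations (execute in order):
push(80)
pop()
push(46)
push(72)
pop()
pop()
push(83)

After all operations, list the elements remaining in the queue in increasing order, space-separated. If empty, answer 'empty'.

Answer: 83

Derivation:
push(80): heap contents = [80]
pop() → 80: heap contents = []
push(46): heap contents = [46]
push(72): heap contents = [46, 72]
pop() → 46: heap contents = [72]
pop() → 72: heap contents = []
push(83): heap contents = [83]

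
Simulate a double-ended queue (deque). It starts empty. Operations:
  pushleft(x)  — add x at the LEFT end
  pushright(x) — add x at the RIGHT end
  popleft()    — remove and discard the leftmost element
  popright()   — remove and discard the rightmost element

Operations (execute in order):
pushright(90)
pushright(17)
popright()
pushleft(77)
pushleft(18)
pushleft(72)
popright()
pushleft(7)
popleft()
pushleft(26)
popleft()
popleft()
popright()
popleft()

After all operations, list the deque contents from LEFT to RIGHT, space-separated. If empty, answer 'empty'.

Answer: empty

Derivation:
pushright(90): [90]
pushright(17): [90, 17]
popright(): [90]
pushleft(77): [77, 90]
pushleft(18): [18, 77, 90]
pushleft(72): [72, 18, 77, 90]
popright(): [72, 18, 77]
pushleft(7): [7, 72, 18, 77]
popleft(): [72, 18, 77]
pushleft(26): [26, 72, 18, 77]
popleft(): [72, 18, 77]
popleft(): [18, 77]
popright(): [18]
popleft(): []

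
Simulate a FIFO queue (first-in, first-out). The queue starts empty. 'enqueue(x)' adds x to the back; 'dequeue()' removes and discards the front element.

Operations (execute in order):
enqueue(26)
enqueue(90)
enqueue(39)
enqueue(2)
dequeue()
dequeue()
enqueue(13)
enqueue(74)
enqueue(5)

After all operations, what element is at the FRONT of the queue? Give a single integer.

enqueue(26): queue = [26]
enqueue(90): queue = [26, 90]
enqueue(39): queue = [26, 90, 39]
enqueue(2): queue = [26, 90, 39, 2]
dequeue(): queue = [90, 39, 2]
dequeue(): queue = [39, 2]
enqueue(13): queue = [39, 2, 13]
enqueue(74): queue = [39, 2, 13, 74]
enqueue(5): queue = [39, 2, 13, 74, 5]

Answer: 39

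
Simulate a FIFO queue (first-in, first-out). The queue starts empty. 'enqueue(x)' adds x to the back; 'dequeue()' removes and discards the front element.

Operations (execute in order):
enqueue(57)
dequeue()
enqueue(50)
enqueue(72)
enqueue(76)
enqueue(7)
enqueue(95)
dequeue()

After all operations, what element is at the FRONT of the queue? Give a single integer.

Answer: 72

Derivation:
enqueue(57): queue = [57]
dequeue(): queue = []
enqueue(50): queue = [50]
enqueue(72): queue = [50, 72]
enqueue(76): queue = [50, 72, 76]
enqueue(7): queue = [50, 72, 76, 7]
enqueue(95): queue = [50, 72, 76, 7, 95]
dequeue(): queue = [72, 76, 7, 95]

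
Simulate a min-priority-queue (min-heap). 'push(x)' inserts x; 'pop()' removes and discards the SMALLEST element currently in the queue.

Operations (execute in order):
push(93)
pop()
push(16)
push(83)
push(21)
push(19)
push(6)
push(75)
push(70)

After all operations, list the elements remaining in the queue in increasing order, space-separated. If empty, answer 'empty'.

Answer: 6 16 19 21 70 75 83

Derivation:
push(93): heap contents = [93]
pop() → 93: heap contents = []
push(16): heap contents = [16]
push(83): heap contents = [16, 83]
push(21): heap contents = [16, 21, 83]
push(19): heap contents = [16, 19, 21, 83]
push(6): heap contents = [6, 16, 19, 21, 83]
push(75): heap contents = [6, 16, 19, 21, 75, 83]
push(70): heap contents = [6, 16, 19, 21, 70, 75, 83]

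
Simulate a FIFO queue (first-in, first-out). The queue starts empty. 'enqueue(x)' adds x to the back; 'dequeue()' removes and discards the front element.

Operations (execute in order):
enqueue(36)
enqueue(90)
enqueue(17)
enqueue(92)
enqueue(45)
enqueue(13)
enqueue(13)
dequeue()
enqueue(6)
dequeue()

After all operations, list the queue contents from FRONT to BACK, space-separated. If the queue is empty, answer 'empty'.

enqueue(36): [36]
enqueue(90): [36, 90]
enqueue(17): [36, 90, 17]
enqueue(92): [36, 90, 17, 92]
enqueue(45): [36, 90, 17, 92, 45]
enqueue(13): [36, 90, 17, 92, 45, 13]
enqueue(13): [36, 90, 17, 92, 45, 13, 13]
dequeue(): [90, 17, 92, 45, 13, 13]
enqueue(6): [90, 17, 92, 45, 13, 13, 6]
dequeue(): [17, 92, 45, 13, 13, 6]

Answer: 17 92 45 13 13 6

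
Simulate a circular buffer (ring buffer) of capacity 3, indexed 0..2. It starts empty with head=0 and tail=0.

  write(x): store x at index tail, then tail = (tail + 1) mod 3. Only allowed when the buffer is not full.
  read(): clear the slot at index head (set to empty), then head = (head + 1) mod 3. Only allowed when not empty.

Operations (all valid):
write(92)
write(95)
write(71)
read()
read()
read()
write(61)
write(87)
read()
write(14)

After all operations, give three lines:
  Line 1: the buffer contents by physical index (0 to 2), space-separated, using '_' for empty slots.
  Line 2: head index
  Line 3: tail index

Answer: _ 87 14
1
0

Derivation:
write(92): buf=[92 _ _], head=0, tail=1, size=1
write(95): buf=[92 95 _], head=0, tail=2, size=2
write(71): buf=[92 95 71], head=0, tail=0, size=3
read(): buf=[_ 95 71], head=1, tail=0, size=2
read(): buf=[_ _ 71], head=2, tail=0, size=1
read(): buf=[_ _ _], head=0, tail=0, size=0
write(61): buf=[61 _ _], head=0, tail=1, size=1
write(87): buf=[61 87 _], head=0, tail=2, size=2
read(): buf=[_ 87 _], head=1, tail=2, size=1
write(14): buf=[_ 87 14], head=1, tail=0, size=2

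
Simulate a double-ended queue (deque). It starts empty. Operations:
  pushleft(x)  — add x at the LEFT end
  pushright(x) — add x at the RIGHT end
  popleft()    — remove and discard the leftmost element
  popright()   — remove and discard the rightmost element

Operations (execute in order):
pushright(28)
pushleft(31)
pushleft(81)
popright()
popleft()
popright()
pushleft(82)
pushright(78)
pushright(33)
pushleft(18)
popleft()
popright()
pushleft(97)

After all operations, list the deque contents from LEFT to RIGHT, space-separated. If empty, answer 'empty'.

Answer: 97 82 78

Derivation:
pushright(28): [28]
pushleft(31): [31, 28]
pushleft(81): [81, 31, 28]
popright(): [81, 31]
popleft(): [31]
popright(): []
pushleft(82): [82]
pushright(78): [82, 78]
pushright(33): [82, 78, 33]
pushleft(18): [18, 82, 78, 33]
popleft(): [82, 78, 33]
popright(): [82, 78]
pushleft(97): [97, 82, 78]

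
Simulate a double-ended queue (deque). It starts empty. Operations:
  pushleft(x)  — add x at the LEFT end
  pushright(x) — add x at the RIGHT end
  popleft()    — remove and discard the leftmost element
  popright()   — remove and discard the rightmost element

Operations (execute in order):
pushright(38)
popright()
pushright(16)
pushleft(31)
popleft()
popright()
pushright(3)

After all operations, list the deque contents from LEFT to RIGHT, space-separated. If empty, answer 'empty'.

pushright(38): [38]
popright(): []
pushright(16): [16]
pushleft(31): [31, 16]
popleft(): [16]
popright(): []
pushright(3): [3]

Answer: 3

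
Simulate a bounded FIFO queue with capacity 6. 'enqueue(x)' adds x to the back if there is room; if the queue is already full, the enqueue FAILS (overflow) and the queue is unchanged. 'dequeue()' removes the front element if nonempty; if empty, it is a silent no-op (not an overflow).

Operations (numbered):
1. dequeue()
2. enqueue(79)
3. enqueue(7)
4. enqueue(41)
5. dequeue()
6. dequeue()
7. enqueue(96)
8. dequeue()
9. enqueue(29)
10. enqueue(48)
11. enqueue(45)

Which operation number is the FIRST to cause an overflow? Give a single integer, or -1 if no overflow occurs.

Answer: -1

Derivation:
1. dequeue(): empty, no-op, size=0
2. enqueue(79): size=1
3. enqueue(7): size=2
4. enqueue(41): size=3
5. dequeue(): size=2
6. dequeue(): size=1
7. enqueue(96): size=2
8. dequeue(): size=1
9. enqueue(29): size=2
10. enqueue(48): size=3
11. enqueue(45): size=4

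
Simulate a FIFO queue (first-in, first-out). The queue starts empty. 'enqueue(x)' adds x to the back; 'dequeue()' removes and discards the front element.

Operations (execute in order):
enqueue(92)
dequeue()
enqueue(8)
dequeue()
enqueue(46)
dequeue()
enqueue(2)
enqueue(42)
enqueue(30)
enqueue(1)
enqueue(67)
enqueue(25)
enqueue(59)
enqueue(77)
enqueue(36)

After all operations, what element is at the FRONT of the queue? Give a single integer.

Answer: 2

Derivation:
enqueue(92): queue = [92]
dequeue(): queue = []
enqueue(8): queue = [8]
dequeue(): queue = []
enqueue(46): queue = [46]
dequeue(): queue = []
enqueue(2): queue = [2]
enqueue(42): queue = [2, 42]
enqueue(30): queue = [2, 42, 30]
enqueue(1): queue = [2, 42, 30, 1]
enqueue(67): queue = [2, 42, 30, 1, 67]
enqueue(25): queue = [2, 42, 30, 1, 67, 25]
enqueue(59): queue = [2, 42, 30, 1, 67, 25, 59]
enqueue(77): queue = [2, 42, 30, 1, 67, 25, 59, 77]
enqueue(36): queue = [2, 42, 30, 1, 67, 25, 59, 77, 36]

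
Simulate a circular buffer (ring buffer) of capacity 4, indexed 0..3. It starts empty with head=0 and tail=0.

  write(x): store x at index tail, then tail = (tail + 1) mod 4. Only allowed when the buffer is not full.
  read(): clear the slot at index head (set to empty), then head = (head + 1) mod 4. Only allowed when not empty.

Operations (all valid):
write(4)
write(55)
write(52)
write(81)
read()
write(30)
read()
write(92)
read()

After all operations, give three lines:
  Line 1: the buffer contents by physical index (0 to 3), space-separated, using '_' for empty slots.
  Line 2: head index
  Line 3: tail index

Answer: 30 92 _ 81
3
2

Derivation:
write(4): buf=[4 _ _ _], head=0, tail=1, size=1
write(55): buf=[4 55 _ _], head=0, tail=2, size=2
write(52): buf=[4 55 52 _], head=0, tail=3, size=3
write(81): buf=[4 55 52 81], head=0, tail=0, size=4
read(): buf=[_ 55 52 81], head=1, tail=0, size=3
write(30): buf=[30 55 52 81], head=1, tail=1, size=4
read(): buf=[30 _ 52 81], head=2, tail=1, size=3
write(92): buf=[30 92 52 81], head=2, tail=2, size=4
read(): buf=[30 92 _ 81], head=3, tail=2, size=3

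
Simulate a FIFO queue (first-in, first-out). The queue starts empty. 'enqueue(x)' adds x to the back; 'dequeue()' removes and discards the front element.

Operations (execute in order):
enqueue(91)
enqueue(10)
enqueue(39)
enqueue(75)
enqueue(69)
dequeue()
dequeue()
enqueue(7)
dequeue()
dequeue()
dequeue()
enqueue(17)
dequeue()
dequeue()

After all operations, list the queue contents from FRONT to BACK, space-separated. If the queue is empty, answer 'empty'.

Answer: empty

Derivation:
enqueue(91): [91]
enqueue(10): [91, 10]
enqueue(39): [91, 10, 39]
enqueue(75): [91, 10, 39, 75]
enqueue(69): [91, 10, 39, 75, 69]
dequeue(): [10, 39, 75, 69]
dequeue(): [39, 75, 69]
enqueue(7): [39, 75, 69, 7]
dequeue(): [75, 69, 7]
dequeue(): [69, 7]
dequeue(): [7]
enqueue(17): [7, 17]
dequeue(): [17]
dequeue(): []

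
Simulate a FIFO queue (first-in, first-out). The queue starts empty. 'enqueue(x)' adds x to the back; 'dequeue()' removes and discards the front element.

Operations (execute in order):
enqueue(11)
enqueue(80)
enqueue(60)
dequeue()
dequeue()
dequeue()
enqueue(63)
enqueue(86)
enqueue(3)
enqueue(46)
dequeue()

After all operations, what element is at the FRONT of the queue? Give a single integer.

enqueue(11): queue = [11]
enqueue(80): queue = [11, 80]
enqueue(60): queue = [11, 80, 60]
dequeue(): queue = [80, 60]
dequeue(): queue = [60]
dequeue(): queue = []
enqueue(63): queue = [63]
enqueue(86): queue = [63, 86]
enqueue(3): queue = [63, 86, 3]
enqueue(46): queue = [63, 86, 3, 46]
dequeue(): queue = [86, 3, 46]

Answer: 86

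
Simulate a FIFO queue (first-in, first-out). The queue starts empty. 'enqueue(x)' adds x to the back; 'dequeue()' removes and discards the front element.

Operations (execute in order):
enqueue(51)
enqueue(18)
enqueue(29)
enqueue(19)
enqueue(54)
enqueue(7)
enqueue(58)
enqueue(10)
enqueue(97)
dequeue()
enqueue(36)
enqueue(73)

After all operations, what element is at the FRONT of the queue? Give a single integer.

Answer: 18

Derivation:
enqueue(51): queue = [51]
enqueue(18): queue = [51, 18]
enqueue(29): queue = [51, 18, 29]
enqueue(19): queue = [51, 18, 29, 19]
enqueue(54): queue = [51, 18, 29, 19, 54]
enqueue(7): queue = [51, 18, 29, 19, 54, 7]
enqueue(58): queue = [51, 18, 29, 19, 54, 7, 58]
enqueue(10): queue = [51, 18, 29, 19, 54, 7, 58, 10]
enqueue(97): queue = [51, 18, 29, 19, 54, 7, 58, 10, 97]
dequeue(): queue = [18, 29, 19, 54, 7, 58, 10, 97]
enqueue(36): queue = [18, 29, 19, 54, 7, 58, 10, 97, 36]
enqueue(73): queue = [18, 29, 19, 54, 7, 58, 10, 97, 36, 73]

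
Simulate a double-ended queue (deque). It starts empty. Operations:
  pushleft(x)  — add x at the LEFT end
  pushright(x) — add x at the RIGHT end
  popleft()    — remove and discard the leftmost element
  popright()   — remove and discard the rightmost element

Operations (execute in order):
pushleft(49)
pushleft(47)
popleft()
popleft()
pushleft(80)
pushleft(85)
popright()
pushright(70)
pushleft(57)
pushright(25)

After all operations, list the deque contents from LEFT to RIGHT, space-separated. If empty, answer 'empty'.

Answer: 57 85 70 25

Derivation:
pushleft(49): [49]
pushleft(47): [47, 49]
popleft(): [49]
popleft(): []
pushleft(80): [80]
pushleft(85): [85, 80]
popright(): [85]
pushright(70): [85, 70]
pushleft(57): [57, 85, 70]
pushright(25): [57, 85, 70, 25]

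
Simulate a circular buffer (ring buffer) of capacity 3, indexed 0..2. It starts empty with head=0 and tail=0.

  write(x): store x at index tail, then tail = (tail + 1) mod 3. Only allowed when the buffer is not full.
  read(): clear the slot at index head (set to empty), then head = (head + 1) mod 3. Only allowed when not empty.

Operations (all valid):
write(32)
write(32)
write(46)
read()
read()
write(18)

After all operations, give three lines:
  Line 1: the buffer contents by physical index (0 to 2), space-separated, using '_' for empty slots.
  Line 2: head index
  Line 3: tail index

write(32): buf=[32 _ _], head=0, tail=1, size=1
write(32): buf=[32 32 _], head=0, tail=2, size=2
write(46): buf=[32 32 46], head=0, tail=0, size=3
read(): buf=[_ 32 46], head=1, tail=0, size=2
read(): buf=[_ _ 46], head=2, tail=0, size=1
write(18): buf=[18 _ 46], head=2, tail=1, size=2

Answer: 18 _ 46
2
1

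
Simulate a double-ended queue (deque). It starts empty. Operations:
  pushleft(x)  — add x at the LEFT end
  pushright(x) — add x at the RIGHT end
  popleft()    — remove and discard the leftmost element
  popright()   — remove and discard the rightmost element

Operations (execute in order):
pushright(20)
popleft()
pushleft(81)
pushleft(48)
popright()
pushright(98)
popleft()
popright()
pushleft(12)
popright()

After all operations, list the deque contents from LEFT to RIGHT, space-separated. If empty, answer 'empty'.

pushright(20): [20]
popleft(): []
pushleft(81): [81]
pushleft(48): [48, 81]
popright(): [48]
pushright(98): [48, 98]
popleft(): [98]
popright(): []
pushleft(12): [12]
popright(): []

Answer: empty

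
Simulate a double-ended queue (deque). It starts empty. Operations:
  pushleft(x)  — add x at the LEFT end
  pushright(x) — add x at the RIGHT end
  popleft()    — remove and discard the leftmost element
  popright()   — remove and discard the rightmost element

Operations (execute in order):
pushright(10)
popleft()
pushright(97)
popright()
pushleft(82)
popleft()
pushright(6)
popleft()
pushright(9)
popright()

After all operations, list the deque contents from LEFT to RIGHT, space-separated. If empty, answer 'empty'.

Answer: empty

Derivation:
pushright(10): [10]
popleft(): []
pushright(97): [97]
popright(): []
pushleft(82): [82]
popleft(): []
pushright(6): [6]
popleft(): []
pushright(9): [9]
popright(): []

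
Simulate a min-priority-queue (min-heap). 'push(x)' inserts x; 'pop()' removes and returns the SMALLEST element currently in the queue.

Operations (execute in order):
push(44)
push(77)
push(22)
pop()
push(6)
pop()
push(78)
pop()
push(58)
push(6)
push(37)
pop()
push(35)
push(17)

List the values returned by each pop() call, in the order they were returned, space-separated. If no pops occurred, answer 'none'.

push(44): heap contents = [44]
push(77): heap contents = [44, 77]
push(22): heap contents = [22, 44, 77]
pop() → 22: heap contents = [44, 77]
push(6): heap contents = [6, 44, 77]
pop() → 6: heap contents = [44, 77]
push(78): heap contents = [44, 77, 78]
pop() → 44: heap contents = [77, 78]
push(58): heap contents = [58, 77, 78]
push(6): heap contents = [6, 58, 77, 78]
push(37): heap contents = [6, 37, 58, 77, 78]
pop() → 6: heap contents = [37, 58, 77, 78]
push(35): heap contents = [35, 37, 58, 77, 78]
push(17): heap contents = [17, 35, 37, 58, 77, 78]

Answer: 22 6 44 6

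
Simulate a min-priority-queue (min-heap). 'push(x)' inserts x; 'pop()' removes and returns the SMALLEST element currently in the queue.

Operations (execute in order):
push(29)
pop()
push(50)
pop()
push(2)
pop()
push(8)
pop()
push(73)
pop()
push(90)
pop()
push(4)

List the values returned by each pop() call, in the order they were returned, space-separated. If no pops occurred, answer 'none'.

Answer: 29 50 2 8 73 90

Derivation:
push(29): heap contents = [29]
pop() → 29: heap contents = []
push(50): heap contents = [50]
pop() → 50: heap contents = []
push(2): heap contents = [2]
pop() → 2: heap contents = []
push(8): heap contents = [8]
pop() → 8: heap contents = []
push(73): heap contents = [73]
pop() → 73: heap contents = []
push(90): heap contents = [90]
pop() → 90: heap contents = []
push(4): heap contents = [4]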